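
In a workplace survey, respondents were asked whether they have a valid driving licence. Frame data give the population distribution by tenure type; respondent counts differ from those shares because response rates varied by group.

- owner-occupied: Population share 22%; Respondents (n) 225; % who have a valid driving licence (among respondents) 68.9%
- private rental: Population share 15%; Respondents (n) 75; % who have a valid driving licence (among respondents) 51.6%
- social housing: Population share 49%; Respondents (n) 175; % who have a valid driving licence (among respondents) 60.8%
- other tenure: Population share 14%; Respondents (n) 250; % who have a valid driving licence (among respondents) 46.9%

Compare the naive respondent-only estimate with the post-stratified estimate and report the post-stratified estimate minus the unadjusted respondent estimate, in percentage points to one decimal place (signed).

Without adjustment, the pooled respondent share is:
  (225/725)×68.9 + (75/725)×51.6 + (175/725)×60.8 + (250/725)×46.9 = 57.569%
Post-stratified estimate weights by population shares:
  0.22×68.9 + 0.15×51.6 + 0.49×60.8 + 0.14×46.9 = 59.256%
Difference = 59.256 − 57.569 = 1.687 pp.

+1.7 percentage points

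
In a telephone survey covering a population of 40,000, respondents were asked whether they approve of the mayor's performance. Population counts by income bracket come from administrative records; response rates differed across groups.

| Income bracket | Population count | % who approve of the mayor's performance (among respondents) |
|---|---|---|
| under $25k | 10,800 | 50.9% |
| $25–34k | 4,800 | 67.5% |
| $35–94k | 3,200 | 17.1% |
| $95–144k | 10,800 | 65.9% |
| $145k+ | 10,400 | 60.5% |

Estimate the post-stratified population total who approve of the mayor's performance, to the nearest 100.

Estimated count per cell = population count × respondent percentage:
  under $25k: 10,800 × 50.9% = 5497.2
  $25–34k: 4,800 × 67.5% = 3240
  $35–94k: 3,200 × 17.1% = 547.2
  $95–144k: 10,800 × 65.9% = 7117.2
  $145k+: 10,400 × 60.5% = 6292
Estimated total = 22693.6 → 22,700.

22,700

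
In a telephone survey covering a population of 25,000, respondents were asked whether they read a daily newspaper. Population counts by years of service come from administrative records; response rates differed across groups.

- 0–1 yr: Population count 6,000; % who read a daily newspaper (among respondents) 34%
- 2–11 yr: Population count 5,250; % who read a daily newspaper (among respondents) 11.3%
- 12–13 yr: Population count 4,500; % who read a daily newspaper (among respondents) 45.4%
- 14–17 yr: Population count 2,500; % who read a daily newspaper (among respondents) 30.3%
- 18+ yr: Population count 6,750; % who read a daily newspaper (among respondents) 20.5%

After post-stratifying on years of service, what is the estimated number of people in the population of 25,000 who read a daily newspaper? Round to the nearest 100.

6,800

Estimated count per cell = population count × respondent percentage:
  0–1 yr: 6,000 × 34% = 2040
  2–11 yr: 5,250 × 11.3% = 593.25
  12–13 yr: 4,500 × 45.4% = 2043
  14–17 yr: 2,500 × 30.3% = 757.5
  18+ yr: 6,750 × 20.5% = 1383.75
Estimated total = 6817.5 → 6,800.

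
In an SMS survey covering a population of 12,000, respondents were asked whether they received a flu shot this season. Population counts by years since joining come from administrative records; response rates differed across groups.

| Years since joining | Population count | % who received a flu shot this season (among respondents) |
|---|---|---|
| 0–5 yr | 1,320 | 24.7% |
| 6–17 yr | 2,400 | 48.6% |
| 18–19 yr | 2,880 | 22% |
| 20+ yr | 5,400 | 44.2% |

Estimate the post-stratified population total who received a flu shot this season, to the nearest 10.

Estimated count per cell = population count × respondent percentage:
  0–5 yr: 1,320 × 24.7% = 326.04
  6–17 yr: 2,400 × 48.6% = 1166.4
  18–19 yr: 2,880 × 22% = 633.6
  20+ yr: 5,400 × 44.2% = 2386.8
Estimated total = 4512.84 → 4,510.

4,510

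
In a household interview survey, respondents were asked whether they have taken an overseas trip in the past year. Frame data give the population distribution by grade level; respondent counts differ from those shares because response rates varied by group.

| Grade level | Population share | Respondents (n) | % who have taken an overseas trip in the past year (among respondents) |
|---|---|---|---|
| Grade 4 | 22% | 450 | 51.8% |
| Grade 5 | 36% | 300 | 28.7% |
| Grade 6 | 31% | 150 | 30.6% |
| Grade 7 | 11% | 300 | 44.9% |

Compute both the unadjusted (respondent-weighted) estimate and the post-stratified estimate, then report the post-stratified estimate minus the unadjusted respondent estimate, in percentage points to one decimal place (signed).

Naive respondent-only estimate (weights = respondent counts):
  (450/1200)×51.8 + (300/1200)×28.7 + (150/1200)×30.6 + (300/1200)×44.9 = 41.65%
Reweighting by population grade level shares:
  0.22×51.8 + 0.36×28.7 + 0.31×30.6 + 0.11×44.9 = 36.153%
Difference = 36.153 − 41.65 = -5.497 pp.

-5.5 percentage points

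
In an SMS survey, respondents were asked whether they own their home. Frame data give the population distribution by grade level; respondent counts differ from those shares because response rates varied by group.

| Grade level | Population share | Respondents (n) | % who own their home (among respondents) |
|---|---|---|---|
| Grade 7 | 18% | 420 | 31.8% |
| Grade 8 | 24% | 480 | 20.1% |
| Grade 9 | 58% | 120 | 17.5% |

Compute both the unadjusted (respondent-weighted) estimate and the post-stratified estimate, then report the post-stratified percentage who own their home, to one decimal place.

20.7%

Unadjusted (pooled respondent) estimate weights by respondent counts:
  (420/1020)×31.8 + (480/1020)×20.1 + (120/1020)×17.5 = 24.6118%
Reweighting by population grade level shares:
  0.18×31.8 + 0.24×20.1 + 0.58×17.5 = 20.698%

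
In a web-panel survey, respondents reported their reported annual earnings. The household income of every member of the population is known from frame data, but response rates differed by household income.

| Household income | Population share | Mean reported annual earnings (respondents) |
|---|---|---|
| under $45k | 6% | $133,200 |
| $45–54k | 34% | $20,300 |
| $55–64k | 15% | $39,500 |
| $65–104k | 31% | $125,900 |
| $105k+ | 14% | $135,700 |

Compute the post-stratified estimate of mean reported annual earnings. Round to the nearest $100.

$78,800

Each cell contributes population-share × respondent value:
  under $45k: 0.06 × 133,200 = 7992
  $45–54k: 0.34 × 20,300 = 6902
  $55–64k: 0.15 × 39,500 = 5925
  $65–104k: 0.31 × 125,900 = 39,029
  $105k+: 0.14 × 135,700 = 18,998
Post-stratified estimate = 78,846 → $78,800.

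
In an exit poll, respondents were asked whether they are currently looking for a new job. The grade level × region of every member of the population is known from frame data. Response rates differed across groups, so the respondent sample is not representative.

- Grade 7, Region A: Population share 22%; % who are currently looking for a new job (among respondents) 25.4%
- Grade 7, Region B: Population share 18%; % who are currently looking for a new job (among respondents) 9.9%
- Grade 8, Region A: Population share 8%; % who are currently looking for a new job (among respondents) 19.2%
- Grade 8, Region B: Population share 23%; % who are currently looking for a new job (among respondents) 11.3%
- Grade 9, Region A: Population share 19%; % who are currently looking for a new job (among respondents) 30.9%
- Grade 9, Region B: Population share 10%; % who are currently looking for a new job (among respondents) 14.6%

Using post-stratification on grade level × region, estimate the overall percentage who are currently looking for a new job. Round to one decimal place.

Weight each group's respondent value by its population share:
  Grade 7, Region A: 0.22 × 25.4 = 5.588
  Grade 7, Region B: 0.18 × 9.9 = 1.782
  Grade 8, Region A: 0.08 × 19.2 = 1.536
  Grade 8, Region B: 0.23 × 11.3 = 2.599
  Grade 9, Region A: 0.19 × 30.9 = 5.871
  Grade 9, Region B: 0.1 × 14.6 = 1.46
Post-stratified estimate = 18.836 → 18.8%.

18.8%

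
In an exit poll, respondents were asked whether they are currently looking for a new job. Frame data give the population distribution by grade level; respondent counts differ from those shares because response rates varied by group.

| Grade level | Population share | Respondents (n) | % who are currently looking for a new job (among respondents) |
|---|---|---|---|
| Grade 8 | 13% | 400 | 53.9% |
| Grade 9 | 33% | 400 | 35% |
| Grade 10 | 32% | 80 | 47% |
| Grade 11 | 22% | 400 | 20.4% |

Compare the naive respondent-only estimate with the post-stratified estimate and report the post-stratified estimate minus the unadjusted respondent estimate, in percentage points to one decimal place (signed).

+1.0 percentage points

Naive respondent-only estimate (weights = respondent counts):
  (400/1280)×53.9 + (400/1280)×35 + (80/1280)×47 + (400/1280)×20.4 = 37.0938%
Reweighting by population grade level shares:
  0.13×53.9 + 0.33×35 + 0.32×47 + 0.22×20.4 = 38.085%
Difference = 38.085 − 37.0938 = 0.9913 pp.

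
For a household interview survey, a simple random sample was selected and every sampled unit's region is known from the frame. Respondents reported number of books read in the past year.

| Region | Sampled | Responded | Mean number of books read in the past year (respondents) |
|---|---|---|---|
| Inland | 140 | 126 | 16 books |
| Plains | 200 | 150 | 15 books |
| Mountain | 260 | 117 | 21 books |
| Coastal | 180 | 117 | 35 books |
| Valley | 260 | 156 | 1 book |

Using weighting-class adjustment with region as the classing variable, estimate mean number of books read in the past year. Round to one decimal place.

Response rates by class: Inland 126/140 = 90%, Plains 150/200 = 75%, Mountain 117/260 = 45%, Coastal 117/180 = 65%, Valley 156/260 = 60%.
Each respondent's weight = sampled/responded in their class; summing within a class gives n_sampled, so:
  Inland: 140 × 16 = 2240
  Plains: 200 × 15 = 3000
  Mountain: 260 × 21 = 5460
  Coastal: 180 × 35 = 6300
  Valley: 260 × 1 = 260
Adjusted estimate = 17,260 / 1,040 = 16.5962 → 16.6.

16.6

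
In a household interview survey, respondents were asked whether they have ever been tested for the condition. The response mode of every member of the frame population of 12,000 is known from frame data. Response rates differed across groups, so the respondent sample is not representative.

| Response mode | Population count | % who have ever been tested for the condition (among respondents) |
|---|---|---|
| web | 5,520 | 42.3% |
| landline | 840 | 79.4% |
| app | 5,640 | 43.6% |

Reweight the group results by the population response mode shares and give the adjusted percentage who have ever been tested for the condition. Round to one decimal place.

Post-stratification weights by population share, not respondent share:
  web: (5,520/12,000) × 42.3 = 19.458
  landline: (840/12,000) × 79.4 = 5.558
  app: (5,640/12,000) × 43.6 = 20.492
Post-stratified estimate = 45.508 → 45.5%.

45.5%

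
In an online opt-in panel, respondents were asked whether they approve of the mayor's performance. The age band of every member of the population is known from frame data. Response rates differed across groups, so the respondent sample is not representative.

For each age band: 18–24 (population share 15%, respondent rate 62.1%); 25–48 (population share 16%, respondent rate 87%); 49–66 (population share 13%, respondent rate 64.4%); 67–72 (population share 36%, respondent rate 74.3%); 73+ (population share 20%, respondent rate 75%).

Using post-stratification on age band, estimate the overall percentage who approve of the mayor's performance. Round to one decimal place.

Reweight to the known age band distribution:
  18–24: 0.15 × 62.1 = 9.315
  25–48: 0.16 × 87 = 13.92
  49–66: 0.13 × 64.4 = 8.372
  67–72: 0.36 × 74.3 = 26.748
  73+: 0.2 × 75 = 15
Post-stratified estimate = 73.355 → 73.4%.

73.4%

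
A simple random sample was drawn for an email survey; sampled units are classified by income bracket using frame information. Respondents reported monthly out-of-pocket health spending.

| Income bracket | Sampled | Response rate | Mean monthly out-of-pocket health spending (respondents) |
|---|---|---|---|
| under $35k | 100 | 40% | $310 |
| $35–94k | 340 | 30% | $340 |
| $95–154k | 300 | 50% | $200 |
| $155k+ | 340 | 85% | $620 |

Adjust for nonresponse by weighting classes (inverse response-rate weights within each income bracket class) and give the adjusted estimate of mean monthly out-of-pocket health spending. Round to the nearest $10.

$390

Inverse-response-rate weighting restores each class to its sampled count, so class totals weight by n_sampled:
  under $35k: 100 × 310 = 31,000
  $35–94k: 340 × 340 = 115,600
  $95–154k: 300 × 200 = 60,000
  $155k+: 340 × 620 = 210,800
Adjusted estimate = 417,400 / 1,080 = 386.481 → $390.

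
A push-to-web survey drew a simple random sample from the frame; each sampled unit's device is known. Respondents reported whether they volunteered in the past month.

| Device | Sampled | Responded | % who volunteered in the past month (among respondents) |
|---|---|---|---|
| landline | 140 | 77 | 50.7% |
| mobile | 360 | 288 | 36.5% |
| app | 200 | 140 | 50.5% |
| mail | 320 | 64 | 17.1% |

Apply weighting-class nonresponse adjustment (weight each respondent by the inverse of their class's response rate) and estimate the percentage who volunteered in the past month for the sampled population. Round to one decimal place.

Response rates by class: landline 77/140 = 55%, mobile 288/360 = 80%, app 140/200 = 70%, mail 64/320 = 20%.
Weighting each respondent by the inverse class response rate inflates each class back to its sampled size, so the class weight is n_sampled:
  landline: 140 × 50.7 = 7098
  mobile: 360 × 36.5 = 13,140
  app: 200 × 50.5 = 10,100
  mail: 320 × 17.1 = 5472
Adjusted estimate = 35,810 / 1,020 = 35.1078 → 35.1%.

35.1%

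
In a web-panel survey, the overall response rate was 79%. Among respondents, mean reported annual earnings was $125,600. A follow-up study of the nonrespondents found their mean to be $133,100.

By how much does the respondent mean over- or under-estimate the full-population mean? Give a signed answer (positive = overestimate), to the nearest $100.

-$1,600

Nonresponse fraction = 1 − 0.79 = 0.21.
Bias = (nonresponse fraction) × (respondent mean − nonrespondent mean)
     = 0.21 × (125,600 − 133,100) = 0.21 × -7500 = -1575.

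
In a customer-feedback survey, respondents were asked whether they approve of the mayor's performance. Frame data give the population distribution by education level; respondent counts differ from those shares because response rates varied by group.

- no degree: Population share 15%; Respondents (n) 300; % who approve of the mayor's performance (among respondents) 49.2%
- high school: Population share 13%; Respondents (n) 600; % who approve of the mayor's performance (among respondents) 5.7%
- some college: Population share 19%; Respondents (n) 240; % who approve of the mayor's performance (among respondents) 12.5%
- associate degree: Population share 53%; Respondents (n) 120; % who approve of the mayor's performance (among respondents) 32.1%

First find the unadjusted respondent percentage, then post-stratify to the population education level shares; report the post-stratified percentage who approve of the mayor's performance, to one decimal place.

Unadjusted (pooled respondent) estimate weights by respondent counts:
  (300/1260)×49.2 + (600/1260)×5.7 + (240/1260)×12.5 + (120/1260)×32.1 = 19.8667%
Reweighting by population education level shares:
  0.15×49.2 + 0.13×5.7 + 0.19×12.5 + 0.53×32.1 = 27.509%

27.5%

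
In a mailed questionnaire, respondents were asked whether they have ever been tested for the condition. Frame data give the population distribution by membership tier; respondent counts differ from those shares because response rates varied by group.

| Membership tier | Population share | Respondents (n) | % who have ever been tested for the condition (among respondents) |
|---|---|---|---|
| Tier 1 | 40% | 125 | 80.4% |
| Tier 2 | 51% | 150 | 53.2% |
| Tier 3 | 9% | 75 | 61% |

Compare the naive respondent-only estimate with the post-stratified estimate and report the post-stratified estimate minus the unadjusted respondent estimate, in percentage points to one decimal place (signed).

+0.2 percentage points

Unadjusted (pooled respondent) estimate weights by respondent counts:
  (125/350)×80.4 + (150/350)×53.2 + (75/350)×61 = 64.5857%
Reweighting by population membership tier shares:
  0.4×80.4 + 0.51×53.2 + 0.09×61 = 64.782%
Difference = 64.782 − 64.5857 = 0.1963 pp.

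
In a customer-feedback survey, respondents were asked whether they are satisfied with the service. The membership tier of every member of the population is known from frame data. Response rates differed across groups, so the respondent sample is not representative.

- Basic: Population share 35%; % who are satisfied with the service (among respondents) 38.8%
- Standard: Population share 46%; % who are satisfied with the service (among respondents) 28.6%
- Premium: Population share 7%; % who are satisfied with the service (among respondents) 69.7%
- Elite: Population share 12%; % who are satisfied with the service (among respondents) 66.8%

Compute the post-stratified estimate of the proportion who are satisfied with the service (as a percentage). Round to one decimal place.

39.6%

Post-stratification weights by population share, not respondent share:
  Basic: 0.35 × 38.8 = 13.58
  Standard: 0.46 × 28.6 = 13.156
  Premium: 0.07 × 69.7 = 4.879
  Elite: 0.12 × 66.8 = 8.016
Post-stratified estimate = 39.631 → 39.6%.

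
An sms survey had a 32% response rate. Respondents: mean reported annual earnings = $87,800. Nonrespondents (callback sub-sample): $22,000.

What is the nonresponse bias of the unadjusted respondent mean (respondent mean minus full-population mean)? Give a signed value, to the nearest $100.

+$44,700

Nonresponse fraction = 1 − 0.32 = 0.68.
Bias = (nonresponse fraction) × (respondent mean − nonrespondent mean)
     = 0.68 × (87,800 − 22,000) = 0.68 × 65,800 = 44,744.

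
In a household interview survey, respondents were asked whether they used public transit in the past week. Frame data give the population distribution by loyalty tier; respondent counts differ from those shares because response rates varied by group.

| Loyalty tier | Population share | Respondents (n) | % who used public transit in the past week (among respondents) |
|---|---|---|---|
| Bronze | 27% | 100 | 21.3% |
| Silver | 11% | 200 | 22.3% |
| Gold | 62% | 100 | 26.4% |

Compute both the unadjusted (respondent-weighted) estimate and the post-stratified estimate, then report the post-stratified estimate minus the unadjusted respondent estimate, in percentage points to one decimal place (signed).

+1.5 percentage points

Without adjustment, the pooled respondent share is:
  (100/400)×21.3 + (200/400)×22.3 + (100/400)×26.4 = 23.075%
Post-stratified estimate weights by population shares:
  0.27×21.3 + 0.11×22.3 + 0.62×26.4 = 24.572%
Difference = 24.572 − 23.075 = 1.497 pp.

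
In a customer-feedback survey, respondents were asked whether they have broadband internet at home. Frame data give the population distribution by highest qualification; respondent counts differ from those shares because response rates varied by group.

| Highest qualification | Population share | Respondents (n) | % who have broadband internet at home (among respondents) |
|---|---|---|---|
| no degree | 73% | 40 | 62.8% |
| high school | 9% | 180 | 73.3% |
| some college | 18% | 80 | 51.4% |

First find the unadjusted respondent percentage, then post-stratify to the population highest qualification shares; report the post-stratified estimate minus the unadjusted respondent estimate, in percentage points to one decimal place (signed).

-4.4 percentage points

Unadjusted (pooled respondent) estimate weights by respondent counts:
  (40/300)×62.8 + (180/300)×73.3 + (80/300)×51.4 = 66.06%
Post-stratifying to population shares instead:
  0.73×62.8 + 0.09×73.3 + 0.18×51.4 = 61.693%
Difference = 61.693 − 66.06 = -4.367 pp.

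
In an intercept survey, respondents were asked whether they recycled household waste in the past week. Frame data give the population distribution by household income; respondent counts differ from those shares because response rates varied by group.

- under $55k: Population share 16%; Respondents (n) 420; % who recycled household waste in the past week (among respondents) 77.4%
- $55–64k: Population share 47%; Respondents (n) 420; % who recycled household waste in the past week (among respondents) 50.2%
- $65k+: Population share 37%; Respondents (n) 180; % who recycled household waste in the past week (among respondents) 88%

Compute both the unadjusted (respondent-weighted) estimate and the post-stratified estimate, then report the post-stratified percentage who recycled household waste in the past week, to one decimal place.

68.5%

Unadjusted (pooled respondent) estimate weights by respondent counts:
  (420/1020)×77.4 + (420/1020)×50.2 + (180/1020)×88 = 68.0706%
Post-stratified estimate weights by population shares:
  0.16×77.4 + 0.47×50.2 + 0.37×88 = 68.538%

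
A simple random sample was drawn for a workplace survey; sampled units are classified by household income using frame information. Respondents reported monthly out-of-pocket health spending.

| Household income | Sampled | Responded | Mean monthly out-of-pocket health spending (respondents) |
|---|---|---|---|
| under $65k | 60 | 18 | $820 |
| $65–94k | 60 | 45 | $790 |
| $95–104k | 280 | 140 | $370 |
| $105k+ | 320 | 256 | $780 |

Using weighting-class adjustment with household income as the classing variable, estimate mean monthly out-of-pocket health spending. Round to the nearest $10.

$620

Response rates by class: under $65k 18/60 = 30%, $65–94k 45/60 = 75%, $95–104k 140/280 = 50%, $105k+ 256/320 = 80%.
Weighting each respondent by the inverse class response rate inflates each class back to its sampled size, so the class weight is n_sampled:
  under $65k: 60 × 820 = 49,200
  $65–94k: 60 × 790 = 47,400
  $95–104k: 280 × 370 = 103,600
  $105k+: 320 × 780 = 249,600
Adjusted estimate = 449,800 / 720 = 624.722 → $620.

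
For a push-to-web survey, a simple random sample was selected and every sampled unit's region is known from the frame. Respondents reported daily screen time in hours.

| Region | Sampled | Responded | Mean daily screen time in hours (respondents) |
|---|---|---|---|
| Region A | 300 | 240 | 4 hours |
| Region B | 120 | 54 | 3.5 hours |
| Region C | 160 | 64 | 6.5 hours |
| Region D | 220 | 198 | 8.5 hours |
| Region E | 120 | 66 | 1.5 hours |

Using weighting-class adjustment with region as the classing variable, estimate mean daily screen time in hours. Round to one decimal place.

Response rates by class: Region A 240/300 = 80%, Region B 54/120 = 45%, Region C 64/160 = 40%, Region D 198/220 = 90%, Region E 66/120 = 55%.
Each respondent's weight = sampled/responded in their class; summing within a class gives n_sampled, so:
  Region A: 300 × 4 = 1200
  Region B: 120 × 3.5 = 420
  Region C: 160 × 6.5 = 1040
  Region D: 220 × 8.5 = 1870
  Region E: 120 × 1.5 = 180
Adjusted estimate = 4710 / 920 = 5.11956 → 5.1.

5.1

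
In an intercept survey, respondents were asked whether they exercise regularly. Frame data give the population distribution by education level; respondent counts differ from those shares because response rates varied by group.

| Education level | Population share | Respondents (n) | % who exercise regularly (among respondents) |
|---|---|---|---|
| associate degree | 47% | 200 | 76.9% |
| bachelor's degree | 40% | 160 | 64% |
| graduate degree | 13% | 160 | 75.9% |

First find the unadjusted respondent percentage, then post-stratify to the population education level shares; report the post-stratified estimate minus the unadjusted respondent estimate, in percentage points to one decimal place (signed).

Unadjusted (pooled respondent) estimate weights by respondent counts:
  (200/520)×76.9 + (160/520)×64 + (160/520)×75.9 = 72.6231%
Reweighting by population education level shares:
  0.47×76.9 + 0.4×64 + 0.13×75.9 = 71.61%
Difference = 71.61 − 72.6231 = -1.0131 pp.

-1.0 percentage points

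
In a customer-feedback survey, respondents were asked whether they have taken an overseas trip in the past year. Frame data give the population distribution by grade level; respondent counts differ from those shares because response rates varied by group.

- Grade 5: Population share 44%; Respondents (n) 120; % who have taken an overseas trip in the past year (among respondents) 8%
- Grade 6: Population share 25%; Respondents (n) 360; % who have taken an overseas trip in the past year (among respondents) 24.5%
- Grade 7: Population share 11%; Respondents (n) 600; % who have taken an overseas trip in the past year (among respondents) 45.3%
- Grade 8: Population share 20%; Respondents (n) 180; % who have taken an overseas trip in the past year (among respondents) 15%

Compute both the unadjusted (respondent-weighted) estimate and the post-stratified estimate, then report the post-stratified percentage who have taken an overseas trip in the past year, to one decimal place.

Unadjusted (pooled respondent) estimate weights by respondent counts:
  (120/1260)×8 + (360/1260)×24.5 + (600/1260)×45.3 + (180/1260)×15 = 31.4762%
Post-stratified estimate weights by population shares:
  0.44×8 + 0.25×24.5 + 0.11×45.3 + 0.2×15 = 17.628%

17.6%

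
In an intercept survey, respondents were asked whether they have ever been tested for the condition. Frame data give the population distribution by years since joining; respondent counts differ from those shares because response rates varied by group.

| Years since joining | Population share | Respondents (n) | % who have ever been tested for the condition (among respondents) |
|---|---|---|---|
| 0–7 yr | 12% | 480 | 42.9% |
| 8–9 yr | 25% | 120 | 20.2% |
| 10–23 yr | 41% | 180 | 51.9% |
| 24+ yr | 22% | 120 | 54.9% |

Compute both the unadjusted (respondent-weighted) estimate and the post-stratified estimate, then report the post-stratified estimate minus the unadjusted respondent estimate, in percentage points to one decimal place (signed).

+0.3 percentage points

Unadjusted (pooled respondent) estimate weights by respondent counts:
  (480/900)×42.9 + (120/900)×20.2 + (180/900)×51.9 + (120/900)×54.9 = 43.2733%
Reweighting by population years since joining shares:
  0.12×42.9 + 0.25×20.2 + 0.41×51.9 + 0.22×54.9 = 43.555%
Difference = 43.555 − 43.2733 = 0.2817 pp.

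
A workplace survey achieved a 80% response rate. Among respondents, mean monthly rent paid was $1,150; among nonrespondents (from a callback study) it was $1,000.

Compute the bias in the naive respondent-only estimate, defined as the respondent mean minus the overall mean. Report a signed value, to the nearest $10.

Nonresponse fraction = 1 − 0.8 = 0.2.
Bias = (nonresponse fraction) × (respondent mean − nonrespondent mean)
     = 0.2 × (1150 − 1000) = 0.2 × 150 = 30.

+$30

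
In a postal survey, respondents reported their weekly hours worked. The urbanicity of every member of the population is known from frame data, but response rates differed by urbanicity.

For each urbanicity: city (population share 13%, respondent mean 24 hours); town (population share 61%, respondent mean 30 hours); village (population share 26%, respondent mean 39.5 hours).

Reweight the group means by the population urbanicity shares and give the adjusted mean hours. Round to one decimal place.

31.7

Post-stratification weights by population share, not respondent share:
  city: 0.13 × 24 = 3.12
  town: 0.61 × 30 = 18.3
  village: 0.26 × 39.5 = 10.27
Post-stratified estimate = 31.69 → 31.7.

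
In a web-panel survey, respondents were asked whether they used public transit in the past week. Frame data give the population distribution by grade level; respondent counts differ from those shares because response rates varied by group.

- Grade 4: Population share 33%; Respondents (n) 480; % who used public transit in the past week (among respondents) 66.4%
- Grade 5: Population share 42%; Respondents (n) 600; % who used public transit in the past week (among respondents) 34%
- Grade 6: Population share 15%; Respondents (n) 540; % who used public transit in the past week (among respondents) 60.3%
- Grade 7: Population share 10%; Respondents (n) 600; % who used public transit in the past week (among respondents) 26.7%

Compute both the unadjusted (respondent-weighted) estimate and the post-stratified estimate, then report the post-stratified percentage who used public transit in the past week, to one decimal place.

Naive respondent-only estimate (weights = respondent counts):
  (480/2220)×66.4 + (600/2220)×34 + (540/2220)×60.3 + (600/2220)×26.7 = 45.4297%
Reweighting by population grade level shares:
  0.33×66.4 + 0.42×34 + 0.15×60.3 + 0.1×26.7 = 47.907%

47.9%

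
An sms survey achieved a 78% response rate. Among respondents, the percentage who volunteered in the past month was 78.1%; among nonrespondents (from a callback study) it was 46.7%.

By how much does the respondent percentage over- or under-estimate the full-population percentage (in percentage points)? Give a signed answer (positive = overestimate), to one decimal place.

+6.9 percentage points

Nonresponse fraction = 1 − 0.78 = 0.22.
Bias = (nonresponse fraction) × (respondent percentage − nonrespondent percentage)
     = 0.22 × (78.1 − 46.7) = 0.22 × 31.4 = 6.908.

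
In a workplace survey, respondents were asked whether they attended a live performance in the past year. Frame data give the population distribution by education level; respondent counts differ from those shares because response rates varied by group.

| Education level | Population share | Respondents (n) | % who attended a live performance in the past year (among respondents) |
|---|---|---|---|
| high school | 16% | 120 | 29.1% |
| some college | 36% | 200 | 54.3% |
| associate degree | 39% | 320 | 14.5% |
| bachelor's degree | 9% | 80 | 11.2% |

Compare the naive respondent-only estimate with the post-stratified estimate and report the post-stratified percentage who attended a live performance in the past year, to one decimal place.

30.9%

Unadjusted (pooled respondent) estimate weights by respondent counts:
  (120/720)×29.1 + (200/720)×54.3 + (320/720)×14.5 + (80/720)×11.2 = 27.6222%
Reweighting by population education level shares:
  0.16×29.1 + 0.36×54.3 + 0.39×14.5 + 0.09×11.2 = 30.867%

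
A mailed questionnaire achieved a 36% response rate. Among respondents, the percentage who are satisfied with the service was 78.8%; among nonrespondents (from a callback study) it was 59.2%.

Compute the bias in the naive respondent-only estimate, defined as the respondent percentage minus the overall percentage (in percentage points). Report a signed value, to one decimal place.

Nonresponse fraction = 1 − 0.36 = 0.64.
Bias = (nonresponse fraction) × (respondent percentage − nonrespondent percentage)
     = 0.64 × (78.8 − 59.2) = 0.64 × 19.6 = 12.544.

+12.5 percentage points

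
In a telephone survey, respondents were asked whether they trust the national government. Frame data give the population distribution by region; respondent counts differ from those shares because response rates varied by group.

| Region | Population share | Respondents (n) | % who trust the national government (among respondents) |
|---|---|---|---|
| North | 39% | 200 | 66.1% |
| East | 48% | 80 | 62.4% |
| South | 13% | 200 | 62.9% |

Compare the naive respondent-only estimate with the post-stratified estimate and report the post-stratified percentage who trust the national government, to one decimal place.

Unadjusted (pooled respondent) estimate weights by respondent counts:
  (200/480)×66.1 + (80/480)×62.4 + (200/480)×62.9 = 64.15%
Reweighting by population region shares:
  0.39×66.1 + 0.48×62.4 + 0.13×62.9 = 63.908%

63.9%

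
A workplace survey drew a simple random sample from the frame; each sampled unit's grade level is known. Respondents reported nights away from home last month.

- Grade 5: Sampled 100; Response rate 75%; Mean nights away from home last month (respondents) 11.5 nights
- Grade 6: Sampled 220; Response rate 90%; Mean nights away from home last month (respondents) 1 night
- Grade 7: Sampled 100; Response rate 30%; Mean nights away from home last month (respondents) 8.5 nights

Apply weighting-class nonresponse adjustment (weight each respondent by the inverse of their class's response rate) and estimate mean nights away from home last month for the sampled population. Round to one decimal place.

Each respondent's weight = sampled/responded in their class; summing within a class gives n_sampled, so:
  Grade 5: 100 × 11.5 = 1150
  Grade 6: 220 × 1 = 220
  Grade 7: 100 × 8.5 = 850
Adjusted estimate = 2220 / 420 = 5.28571 → 5.3.

5.3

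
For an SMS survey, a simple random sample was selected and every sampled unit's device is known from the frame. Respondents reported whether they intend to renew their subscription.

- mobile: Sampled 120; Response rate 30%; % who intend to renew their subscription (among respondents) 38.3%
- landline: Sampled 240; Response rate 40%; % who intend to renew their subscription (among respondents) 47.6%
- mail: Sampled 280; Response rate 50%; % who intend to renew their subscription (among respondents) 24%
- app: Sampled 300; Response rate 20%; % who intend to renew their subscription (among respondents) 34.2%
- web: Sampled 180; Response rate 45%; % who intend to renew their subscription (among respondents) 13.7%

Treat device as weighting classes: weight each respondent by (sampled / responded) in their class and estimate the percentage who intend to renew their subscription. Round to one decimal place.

31.7%

Inverse-response-rate weighting restores each class to its sampled count, so class totals weight by n_sampled:
  mobile: 120 × 38.3 = 4596
  landline: 240 × 47.6 = 11,424
  mail: 280 × 24 = 6720
  app: 300 × 34.2 = 10,260
  web: 180 × 13.7 = 2466
Adjusted estimate = 35,466 / 1,120 = 31.6661 → 31.7%.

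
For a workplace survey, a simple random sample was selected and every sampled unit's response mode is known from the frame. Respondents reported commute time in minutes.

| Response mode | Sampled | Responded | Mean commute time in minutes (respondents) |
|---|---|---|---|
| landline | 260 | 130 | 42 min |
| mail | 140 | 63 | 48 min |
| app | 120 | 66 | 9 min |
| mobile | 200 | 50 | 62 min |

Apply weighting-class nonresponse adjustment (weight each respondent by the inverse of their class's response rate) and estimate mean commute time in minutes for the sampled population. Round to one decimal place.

43.2

Response rates by class: landline 130/260 = 50%, mail 63/140 = 45%, app 66/120 = 55%, mobile 50/200 = 25%.
Weighting each respondent by the inverse class response rate inflates each class back to its sampled size, so the class weight is n_sampled:
  landline: 260 × 42 = 10,920
  mail: 140 × 48 = 6720
  app: 120 × 9 = 1080
  mobile: 200 × 62 = 12,400
Adjusted estimate = 31,120 / 720 = 43.2222 → 43.2.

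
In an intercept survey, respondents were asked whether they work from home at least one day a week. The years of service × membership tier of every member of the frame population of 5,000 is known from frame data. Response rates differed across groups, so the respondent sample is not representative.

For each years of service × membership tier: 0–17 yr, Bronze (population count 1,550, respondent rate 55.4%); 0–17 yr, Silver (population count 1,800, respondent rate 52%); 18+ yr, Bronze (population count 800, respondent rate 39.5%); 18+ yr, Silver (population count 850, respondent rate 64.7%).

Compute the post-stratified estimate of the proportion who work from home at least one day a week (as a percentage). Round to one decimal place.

53.2%

Weight each group's respondent value by its population share:
  0–17 yr, Bronze: (1,550/5,000) × 55.4 = 17.174
  0–17 yr, Silver: (1,800/5,000) × 52 = 18.72
  18+ yr, Bronze: (800/5,000) × 39.5 = 6.32
  18+ yr, Silver: (850/5,000) × 64.7 = 10.999
Post-stratified estimate = 53.213 → 53.2%.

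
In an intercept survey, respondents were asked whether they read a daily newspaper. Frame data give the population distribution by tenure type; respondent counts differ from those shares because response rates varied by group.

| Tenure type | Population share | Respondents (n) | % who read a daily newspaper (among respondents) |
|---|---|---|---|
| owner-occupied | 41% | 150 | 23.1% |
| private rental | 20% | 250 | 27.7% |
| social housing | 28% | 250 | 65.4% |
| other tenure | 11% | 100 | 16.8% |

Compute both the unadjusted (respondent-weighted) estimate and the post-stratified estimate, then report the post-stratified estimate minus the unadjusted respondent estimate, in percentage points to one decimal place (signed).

Naive respondent-only estimate (weights = respondent counts):
  (150/750)×23.1 + (250/750)×27.7 + (250/750)×65.4 + (100/750)×16.8 = 37.8933%
Reweighting by population tenure type shares:
  0.41×23.1 + 0.2×27.7 + 0.28×65.4 + 0.11×16.8 = 35.171%
Difference = 35.171 − 37.8933 = -2.7223 pp.

-2.7 percentage points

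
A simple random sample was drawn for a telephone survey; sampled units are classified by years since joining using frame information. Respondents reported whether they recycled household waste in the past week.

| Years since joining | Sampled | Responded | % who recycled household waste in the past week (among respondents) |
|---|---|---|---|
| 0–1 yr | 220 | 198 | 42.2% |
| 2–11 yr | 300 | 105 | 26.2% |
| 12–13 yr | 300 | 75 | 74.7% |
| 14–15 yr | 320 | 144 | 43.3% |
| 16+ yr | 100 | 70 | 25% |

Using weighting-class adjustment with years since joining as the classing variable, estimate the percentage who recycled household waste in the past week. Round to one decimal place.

Response rates by class: 0–1 yr 198/220 = 90%, 2–11 yr 105/300 = 35%, 12–13 yr 75/300 = 25%, 14–15 yr 144/320 = 45%, 16+ yr 70/100 = 70%.
Weighting each respondent by the inverse class response rate inflates each class back to its sampled size, so the class weight is n_sampled:
  0–1 yr: 220 × 42.2 = 9284
  2–11 yr: 300 × 26.2 = 7860
  12–13 yr: 300 × 74.7 = 22,410
  14–15 yr: 320 × 43.3 = 13,856
  16+ yr: 100 × 25 = 2500
Adjusted estimate = 55,910 / 1,240 = 45.0887 → 45.1%.

45.1%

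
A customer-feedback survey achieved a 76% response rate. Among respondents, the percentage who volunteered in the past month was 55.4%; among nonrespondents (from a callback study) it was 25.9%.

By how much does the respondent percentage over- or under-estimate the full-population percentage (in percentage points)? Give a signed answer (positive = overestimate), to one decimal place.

+7.1 percentage points

Nonresponse fraction = 1 − 0.76 = 0.24.
Bias = (nonresponse fraction) × (respondent percentage − nonrespondent percentage)
     = 0.24 × (55.4 − 25.9) = 0.24 × 29.5 = 7.08.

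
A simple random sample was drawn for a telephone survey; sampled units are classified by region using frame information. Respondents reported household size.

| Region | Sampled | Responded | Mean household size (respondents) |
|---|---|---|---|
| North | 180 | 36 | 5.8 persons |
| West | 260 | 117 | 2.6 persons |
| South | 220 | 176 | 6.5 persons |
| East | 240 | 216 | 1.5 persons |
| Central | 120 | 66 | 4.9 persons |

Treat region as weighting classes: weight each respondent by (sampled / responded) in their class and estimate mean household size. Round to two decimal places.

4.02

Class response rates: North 36/180 = 20%, West 117/260 = 45%, South 176/220 = 80%, East 216/240 = 90%, Central 66/120 = 55%.
With weight = n_sampled/n_responded per class, the weighted class total is n_sampled:
  North: 180 × 5.8 = 1044
  West: 260 × 2.6 = 676
  South: 220 × 6.5 = 1430
  East: 240 × 1.5 = 360
  Central: 120 × 4.9 = 588
Adjusted estimate = 4098 / 1,020 = 4.01765 → 4.02.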